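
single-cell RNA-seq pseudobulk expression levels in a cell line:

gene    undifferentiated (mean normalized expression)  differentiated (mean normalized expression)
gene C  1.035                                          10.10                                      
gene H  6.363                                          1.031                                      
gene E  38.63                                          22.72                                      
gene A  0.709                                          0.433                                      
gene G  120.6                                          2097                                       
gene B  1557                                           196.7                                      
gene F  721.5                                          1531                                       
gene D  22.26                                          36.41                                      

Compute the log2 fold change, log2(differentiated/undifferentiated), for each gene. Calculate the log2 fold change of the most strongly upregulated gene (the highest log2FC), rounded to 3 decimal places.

log2(10.10/1.035) = 3.287  (gene C)
log2(1.031/6.363) = -2.626  (gene H)
log2(22.72/38.63) = -0.766  (gene E)
log2(0.433/0.709) = -0.711  (gene A)
log2(2097/120.6) = 4.120  (gene G)
log2(196.7/1557) = -2.985  (gene B)
log2(1531/721.5) = 1.085  (gene F)
log2(36.41/22.26) = 0.710  (gene D)
gene G is most strongly upregulated.

4.120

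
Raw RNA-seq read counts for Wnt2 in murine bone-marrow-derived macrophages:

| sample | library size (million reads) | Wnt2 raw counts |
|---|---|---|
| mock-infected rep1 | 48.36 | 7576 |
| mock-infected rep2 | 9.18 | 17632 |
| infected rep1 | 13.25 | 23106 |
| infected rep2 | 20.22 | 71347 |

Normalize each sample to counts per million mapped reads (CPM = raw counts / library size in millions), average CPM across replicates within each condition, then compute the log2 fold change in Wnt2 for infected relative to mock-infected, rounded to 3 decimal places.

1.344

CPM(mock-infected rep1) = 7576 / 48.36 = 156.6584
CPM(mock-infected rep2) = 17632 / 9.18 = 1920.6972
CPM(infected rep1) = 23106 / 13.25 = 1743.8491
CPM(infected rep2) = 71347 / 20.22 = 3528.5361
mean CPM(mock-infected) = 1038.6778; mean CPM(infected) = 2636.1926
Fold change = 2636.1926 / 1038.6778 = 2.53803
log2(2.53803) = 1.3437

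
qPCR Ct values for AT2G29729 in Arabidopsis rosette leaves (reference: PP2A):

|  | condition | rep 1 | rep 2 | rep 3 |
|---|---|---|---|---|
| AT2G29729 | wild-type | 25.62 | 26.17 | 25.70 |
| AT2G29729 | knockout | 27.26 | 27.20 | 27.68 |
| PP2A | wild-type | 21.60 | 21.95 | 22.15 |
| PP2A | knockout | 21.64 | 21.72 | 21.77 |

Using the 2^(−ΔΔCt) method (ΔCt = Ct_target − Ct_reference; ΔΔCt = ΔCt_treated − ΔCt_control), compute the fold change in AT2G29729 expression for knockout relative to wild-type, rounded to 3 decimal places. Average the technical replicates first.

Mean Ct: AT2G29729 wild-type 25.830; AT2G29729 knockout 27.380; PP2A wild-type 21.900; PP2A knockout 21.710
ΔCt(wild-type) = 25.830 − 21.900 = 3.930
ΔCt(knockout) = 27.380 − 21.710 = 5.670
ΔΔCt = 5.670 − 3.930 = 1.740
Fold change = 2^(−1.740) = 0.2994

0.299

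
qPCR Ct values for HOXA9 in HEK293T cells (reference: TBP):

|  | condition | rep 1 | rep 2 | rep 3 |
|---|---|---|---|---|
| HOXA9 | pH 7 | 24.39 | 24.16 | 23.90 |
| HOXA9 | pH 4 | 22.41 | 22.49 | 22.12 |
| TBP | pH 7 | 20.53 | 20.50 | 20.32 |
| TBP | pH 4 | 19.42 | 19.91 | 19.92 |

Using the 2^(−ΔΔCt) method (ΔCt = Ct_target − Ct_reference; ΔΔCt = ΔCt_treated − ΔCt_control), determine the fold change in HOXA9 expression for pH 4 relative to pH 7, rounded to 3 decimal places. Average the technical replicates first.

Mean Ct: HOXA9 pH 7 24.150; HOXA9 pH 4 22.340; TBP pH 7 20.450; TBP pH 4 19.750
ΔCt(pH 7) = 24.150 − 20.450 = 3.700
ΔCt(pH 4) = 22.340 − 19.750 = 2.590
ΔΔCt = 2.590 − 3.700 = -1.110
Fold change = 2^(−(-1.110)) = 2^1.110 = 2.1585

2.158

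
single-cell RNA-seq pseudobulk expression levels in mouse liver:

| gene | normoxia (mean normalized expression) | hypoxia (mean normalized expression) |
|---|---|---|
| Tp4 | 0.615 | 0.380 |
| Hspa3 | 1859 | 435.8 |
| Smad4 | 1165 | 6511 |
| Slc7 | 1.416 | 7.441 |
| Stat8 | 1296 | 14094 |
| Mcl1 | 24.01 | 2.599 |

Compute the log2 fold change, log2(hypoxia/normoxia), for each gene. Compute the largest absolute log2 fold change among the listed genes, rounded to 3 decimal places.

log2(0.380/0.615) = -0.695  (Tp4)
log2(435.8/1859) = -2.093  (Hspa3)
log2(6511/1165) = 2.483  (Smad4)
log2(7.441/1.416) = 2.394  (Slc7)
log2(14094/1296) = 3.443  (Stat8)
log2(2.599/24.01) = -3.208  (Mcl1)
The largest magnitude belongs to Stat8.

3.443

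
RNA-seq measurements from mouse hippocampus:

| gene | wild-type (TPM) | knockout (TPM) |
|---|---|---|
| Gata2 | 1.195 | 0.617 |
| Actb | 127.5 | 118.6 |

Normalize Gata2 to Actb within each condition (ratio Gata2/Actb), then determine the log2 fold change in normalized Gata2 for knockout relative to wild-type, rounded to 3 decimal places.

-0.849

Gata2/Actb (wild-type) = 1.195 / 127.5 = 0.0093725
Gata2/Actb (knockout) = 0.617 / 118.6 = 0.0052024
Fold change = 0.0052024 / 0.0093725 = 0.5551
log2(0.5551) = -0.8493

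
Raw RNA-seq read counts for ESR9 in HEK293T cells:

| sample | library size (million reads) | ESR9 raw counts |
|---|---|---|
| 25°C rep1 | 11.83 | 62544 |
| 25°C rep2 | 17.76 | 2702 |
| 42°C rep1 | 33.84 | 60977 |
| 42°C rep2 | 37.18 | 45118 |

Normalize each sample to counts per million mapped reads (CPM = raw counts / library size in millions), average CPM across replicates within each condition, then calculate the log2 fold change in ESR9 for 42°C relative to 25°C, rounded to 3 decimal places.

CPM(25°C rep1) = 62544 / 11.83 = 5286.8977
CPM(25°C rep2) = 2702 / 17.76 = 152.1396
CPM(42°C rep1) = 60977 / 33.84 = 1801.9208
CPM(42°C rep2) = 45118 / 37.18 = 1213.5019
mean CPM(25°C) = 2719.5187; mean CPM(42°C) = 1507.7113
Fold change = 1507.7113 / 2719.5187 = 0.55440
log2(0.55440) = -0.8510

-0.851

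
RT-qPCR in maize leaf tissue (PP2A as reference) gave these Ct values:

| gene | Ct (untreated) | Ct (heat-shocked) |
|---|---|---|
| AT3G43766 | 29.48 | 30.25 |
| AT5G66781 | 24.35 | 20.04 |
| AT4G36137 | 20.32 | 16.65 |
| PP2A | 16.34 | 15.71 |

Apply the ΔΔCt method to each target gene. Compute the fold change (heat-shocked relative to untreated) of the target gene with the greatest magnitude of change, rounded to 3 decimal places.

12.817

AT3G43766: ΔΔCt = (30.25−15.71) − (29.48−16.34) = 14.54 − 13.14 = 1.40; fold change = 2^-1.40 = 0.379
AT5G66781: ΔΔCt = (20.04−15.71) − (24.35−16.34) = 4.33 − 8.01 = -3.68; fold change = 2^3.68 = 12.817
AT4G36137: ΔΔCt = (16.65−15.71) − (20.32−16.34) = 0.94 − 3.98 = -3.04; fold change = 2^3.04 = 8.225
AT5G66781 has the largest |ΔΔCt| = 3.68.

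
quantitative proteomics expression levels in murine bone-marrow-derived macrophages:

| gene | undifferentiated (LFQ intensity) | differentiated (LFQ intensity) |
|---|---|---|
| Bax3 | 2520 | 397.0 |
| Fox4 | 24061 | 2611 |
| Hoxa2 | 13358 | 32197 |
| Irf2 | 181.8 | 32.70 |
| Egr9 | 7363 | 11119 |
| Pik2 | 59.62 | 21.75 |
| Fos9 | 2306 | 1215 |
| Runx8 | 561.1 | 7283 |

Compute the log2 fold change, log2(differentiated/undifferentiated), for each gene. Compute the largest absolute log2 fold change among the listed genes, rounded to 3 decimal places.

3.698

log2(397.0/2520) = -2.666  (Bax3)
log2(2611/24061) = -3.204  (Fox4)
log2(32197/13358) = 1.269  (Hoxa2)
log2(32.70/181.8) = -2.475  (Irf2)
log2(11119/7363) = 0.595  (Egr9)
log2(21.75/59.62) = -1.455  (Pik2)
log2(1215/2306) = -0.924  (Fos9)
log2(7283/561.1) = 3.698  (Runx8)
The largest magnitude belongs to Runx8.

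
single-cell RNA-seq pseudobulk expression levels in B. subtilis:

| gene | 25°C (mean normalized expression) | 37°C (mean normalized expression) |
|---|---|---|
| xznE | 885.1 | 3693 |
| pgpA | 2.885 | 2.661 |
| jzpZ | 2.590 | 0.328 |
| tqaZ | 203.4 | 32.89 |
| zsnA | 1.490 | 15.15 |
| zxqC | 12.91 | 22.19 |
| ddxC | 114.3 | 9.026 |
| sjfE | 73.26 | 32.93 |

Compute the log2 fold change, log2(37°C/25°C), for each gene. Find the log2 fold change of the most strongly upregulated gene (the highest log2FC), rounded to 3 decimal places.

3.346

log2(3693/885.1) = 2.061  (xznE)
log2(2.661/2.885) = -0.117  (pgpA)
log2(0.328/2.590) = -2.981  (jzpZ)
log2(32.89/203.4) = -2.629  (tqaZ)
log2(15.15/1.490) = 3.346  (zsnA)
log2(22.19/12.91) = 0.781  (zxqC)
log2(9.026/114.3) = -3.663  (ddxC)
log2(32.93/73.26) = -1.154  (sjfE)
zsnA is most strongly upregulated.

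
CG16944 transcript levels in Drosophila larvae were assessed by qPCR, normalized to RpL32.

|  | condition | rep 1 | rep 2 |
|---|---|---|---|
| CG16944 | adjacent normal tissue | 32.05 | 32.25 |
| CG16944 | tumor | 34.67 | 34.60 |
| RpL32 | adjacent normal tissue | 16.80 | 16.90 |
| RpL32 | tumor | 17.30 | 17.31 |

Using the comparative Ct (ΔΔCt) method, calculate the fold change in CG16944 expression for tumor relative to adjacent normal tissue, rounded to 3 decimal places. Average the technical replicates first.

0.245

Mean Ct: CG16944 adjacent normal tissue 32.150; CG16944 tumor 34.635; RpL32 adjacent normal tissue 16.850; RpL32 tumor 17.305
ΔCt(adjacent normal tissue) = 32.150 − 16.850 = 15.300
ΔCt(tumor) = 34.635 − 17.305 = 17.330
ΔΔCt = 17.330 − 15.300 = 2.030
Fold change = 2^(−2.030) = 0.2449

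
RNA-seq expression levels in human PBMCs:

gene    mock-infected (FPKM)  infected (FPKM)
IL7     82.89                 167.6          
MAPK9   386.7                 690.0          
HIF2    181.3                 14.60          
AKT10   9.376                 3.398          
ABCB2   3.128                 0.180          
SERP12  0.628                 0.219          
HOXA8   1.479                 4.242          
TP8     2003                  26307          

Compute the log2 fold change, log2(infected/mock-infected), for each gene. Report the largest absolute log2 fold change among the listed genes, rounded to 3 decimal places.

4.119

log2(167.6/82.89) = 1.016  (IL7)
log2(690.0/386.7) = 0.835  (MAPK9)
log2(14.60/181.3) = -3.634  (HIF2)
log2(3.398/9.376) = -1.464  (AKT10)
log2(0.180/3.128) = -4.119  (ABCB2)
log2(0.219/0.628) = -1.520  (SERP12)
log2(4.242/1.479) = 1.520  (HOXA8)
log2(26307/2003) = 3.715  (TP8)
The largest magnitude belongs to ABCB2.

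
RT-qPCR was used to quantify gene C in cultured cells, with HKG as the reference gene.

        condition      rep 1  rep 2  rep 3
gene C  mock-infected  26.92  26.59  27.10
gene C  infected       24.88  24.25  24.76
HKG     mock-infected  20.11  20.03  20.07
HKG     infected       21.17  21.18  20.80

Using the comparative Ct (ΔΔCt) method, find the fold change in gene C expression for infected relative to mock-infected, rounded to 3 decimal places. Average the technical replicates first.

Mean Ct: gene C mock-infected 26.870; gene C infected 24.630; HKG mock-infected 20.070; HKG infected 21.050
ΔCt(mock-infected) = 26.870 − 20.070 = 6.800
ΔCt(infected) = 24.630 − 21.050 = 3.580
ΔΔCt = 3.580 − 6.800 = -3.220
Fold change = 2^(−(-3.220)) = 2^3.220 = 9.3179

9.318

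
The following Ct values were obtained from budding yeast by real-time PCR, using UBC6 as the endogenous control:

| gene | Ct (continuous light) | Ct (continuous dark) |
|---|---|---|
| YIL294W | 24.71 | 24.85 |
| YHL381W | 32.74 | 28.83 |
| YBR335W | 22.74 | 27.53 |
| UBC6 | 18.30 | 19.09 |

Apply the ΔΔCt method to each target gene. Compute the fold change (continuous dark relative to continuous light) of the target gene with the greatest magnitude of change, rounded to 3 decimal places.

YIL294W: ΔΔCt = (24.85−19.09) − (24.71−18.30) = 5.76 − 6.41 = -0.65; fold change = 2^0.65 = 1.569
YHL381W: ΔΔCt = (28.83−19.09) − (32.74−18.30) = 9.74 − 14.44 = -4.70; fold change = 2^4.70 = 25.992
YBR335W: ΔΔCt = (27.53−19.09) − (22.74−18.30) = 8.44 − 4.44 = 4.00; fold change = 2^-4.00 = 0.062
YHL381W has the largest |ΔΔCt| = 4.70.

25.992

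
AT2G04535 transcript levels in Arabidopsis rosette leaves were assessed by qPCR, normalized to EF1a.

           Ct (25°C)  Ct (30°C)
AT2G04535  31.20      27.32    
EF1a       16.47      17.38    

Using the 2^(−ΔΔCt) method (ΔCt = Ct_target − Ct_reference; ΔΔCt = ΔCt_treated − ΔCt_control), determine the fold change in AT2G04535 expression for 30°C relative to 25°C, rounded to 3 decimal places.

27.665

ΔCt(25°C) = 31.200 − 16.470 = 14.730
ΔCt(30°C) = 27.320 − 17.380 = 9.940
ΔΔCt = 9.940 − 14.730 = -4.790
Fold change = 2^(−(-4.790)) = 2^4.790 = 27.6652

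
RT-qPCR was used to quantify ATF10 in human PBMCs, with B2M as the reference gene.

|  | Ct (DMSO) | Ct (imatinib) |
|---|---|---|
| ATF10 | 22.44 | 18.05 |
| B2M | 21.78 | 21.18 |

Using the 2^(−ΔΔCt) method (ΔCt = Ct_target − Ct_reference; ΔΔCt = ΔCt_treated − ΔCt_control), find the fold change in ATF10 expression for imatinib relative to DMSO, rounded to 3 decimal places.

13.833

ΔCt(DMSO) = 22.440 − 21.780 = 0.660
ΔCt(imatinib) = 18.050 − 21.180 = -3.130
ΔΔCt = -3.130 − 0.660 = -3.790
Fold change = 2^(−(-3.790)) = 2^3.790 = 13.8326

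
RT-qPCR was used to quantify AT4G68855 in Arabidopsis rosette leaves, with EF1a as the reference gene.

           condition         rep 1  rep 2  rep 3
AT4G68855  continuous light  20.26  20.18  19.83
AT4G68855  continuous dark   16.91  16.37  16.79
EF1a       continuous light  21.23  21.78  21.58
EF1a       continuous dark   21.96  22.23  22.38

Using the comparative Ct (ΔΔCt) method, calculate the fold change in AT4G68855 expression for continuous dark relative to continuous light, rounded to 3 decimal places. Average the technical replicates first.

Mean Ct: AT4G68855 continuous light 20.090; AT4G68855 continuous dark 16.690; EF1a continuous light 21.530; EF1a continuous dark 22.190
ΔCt(continuous light) = 20.090 − 21.530 = -1.440
ΔCt(continuous dark) = 16.690 − 22.190 = -5.500
ΔΔCt = -5.500 − (-1.440) = -4.060
Fold change = 2^(−(-4.060)) = 2^4.060 = 16.6795

16.679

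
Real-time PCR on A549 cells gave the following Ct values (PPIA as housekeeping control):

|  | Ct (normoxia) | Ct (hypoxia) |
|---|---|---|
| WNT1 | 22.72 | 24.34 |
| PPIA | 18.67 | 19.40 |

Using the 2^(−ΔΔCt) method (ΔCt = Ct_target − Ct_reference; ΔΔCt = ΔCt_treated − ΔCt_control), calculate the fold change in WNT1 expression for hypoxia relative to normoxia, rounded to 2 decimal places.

ΔCt(normoxia) = 22.720 − 18.670 = 4.050
ΔCt(hypoxia) = 24.340 − 19.400 = 4.940
ΔΔCt = 4.940 − 4.050 = 0.890
Fold change = 2^(−0.890) = 0.540

0.54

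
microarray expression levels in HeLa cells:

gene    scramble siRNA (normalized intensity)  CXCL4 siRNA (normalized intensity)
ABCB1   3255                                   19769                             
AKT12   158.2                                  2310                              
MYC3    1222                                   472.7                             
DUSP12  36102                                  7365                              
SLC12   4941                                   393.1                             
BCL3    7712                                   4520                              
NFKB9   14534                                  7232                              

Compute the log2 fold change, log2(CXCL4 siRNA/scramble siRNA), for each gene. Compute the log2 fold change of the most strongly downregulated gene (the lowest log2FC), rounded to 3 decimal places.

-3.652

log2(19769/3255) = 2.603  (ABCB1)
log2(2310/158.2) = 3.868  (AKT12)
log2(472.7/1222) = -1.370  (MYC3)
log2(7365/36102) = -2.293  (DUSP12)
log2(393.1/4941) = -3.652  (SLC12)
log2(4520/7712) = -0.771  (BCL3)
log2(7232/14534) = -1.007  (NFKB9)
SLC12 is most strongly downregulated.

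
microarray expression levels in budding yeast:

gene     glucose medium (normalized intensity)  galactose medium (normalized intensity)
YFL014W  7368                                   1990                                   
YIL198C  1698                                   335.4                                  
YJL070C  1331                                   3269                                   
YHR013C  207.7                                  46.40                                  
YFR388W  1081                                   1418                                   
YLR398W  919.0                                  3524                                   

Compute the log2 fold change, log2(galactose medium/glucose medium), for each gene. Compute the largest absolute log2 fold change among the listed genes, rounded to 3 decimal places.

2.340

log2(1990/7368) = -1.889  (YFL014W)
log2(335.4/1698) = -2.340  (YIL198C)
log2(3269/1331) = 1.296  (YJL070C)
log2(46.40/207.7) = -2.162  (YHR013C)
log2(1418/1081) = 0.391  (YFR388W)
log2(3524/919.0) = 1.939  (YLR398W)
The largest magnitude belongs to YIL198C.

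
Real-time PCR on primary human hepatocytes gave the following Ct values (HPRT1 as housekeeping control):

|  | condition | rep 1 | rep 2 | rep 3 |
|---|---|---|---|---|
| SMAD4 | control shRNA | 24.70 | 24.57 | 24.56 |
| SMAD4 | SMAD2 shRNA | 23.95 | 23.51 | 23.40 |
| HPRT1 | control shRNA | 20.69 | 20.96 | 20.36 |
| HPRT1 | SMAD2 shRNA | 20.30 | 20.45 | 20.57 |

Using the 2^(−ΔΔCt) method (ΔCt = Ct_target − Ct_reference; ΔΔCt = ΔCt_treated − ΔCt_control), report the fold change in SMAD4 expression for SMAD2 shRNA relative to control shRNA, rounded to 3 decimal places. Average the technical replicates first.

Mean Ct: SMAD4 control shRNA 24.610; SMAD4 SMAD2 shRNA 23.620; HPRT1 control shRNA 20.670; HPRT1 SMAD2 shRNA 20.440
ΔCt(control shRNA) = 24.610 − 20.670 = 3.940
ΔCt(SMAD2 shRNA) = 23.620 − 20.440 = 3.180
ΔΔCt = 3.180 − 3.940 = -0.760
Fold change = 2^(−(-0.760)) = 2^0.760 = 1.6935

1.693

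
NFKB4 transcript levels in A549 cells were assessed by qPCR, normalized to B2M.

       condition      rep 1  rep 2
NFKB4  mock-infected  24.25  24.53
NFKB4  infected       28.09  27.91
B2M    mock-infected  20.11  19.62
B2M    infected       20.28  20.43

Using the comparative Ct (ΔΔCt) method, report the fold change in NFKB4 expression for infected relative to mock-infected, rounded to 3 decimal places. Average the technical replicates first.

0.115

Mean Ct: NFKB4 mock-infected 24.390; NFKB4 infected 28.000; B2M mock-infected 19.865; B2M infected 20.355
ΔCt(mock-infected) = 24.390 − 19.865 = 4.525
ΔCt(infected) = 28.000 − 20.355 = 7.645
ΔΔCt = 7.645 − 4.525 = 3.120
Fold change = 2^(−3.120) = 0.1150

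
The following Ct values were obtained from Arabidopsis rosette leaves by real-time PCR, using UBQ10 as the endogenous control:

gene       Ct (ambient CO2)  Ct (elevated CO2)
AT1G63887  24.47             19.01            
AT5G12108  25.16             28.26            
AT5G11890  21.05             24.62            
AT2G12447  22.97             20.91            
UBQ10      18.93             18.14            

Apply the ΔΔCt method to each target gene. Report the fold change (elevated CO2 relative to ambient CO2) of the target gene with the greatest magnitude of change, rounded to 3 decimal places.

25.457

AT1G63887: ΔΔCt = (19.01−18.14) − (24.47−18.93) = 0.87 − 5.54 = -4.67; fold change = 2^4.67 = 25.457
AT5G12108: ΔΔCt = (28.26−18.14) − (25.16−18.93) = 10.12 − 6.23 = 3.89; fold change = 2^-3.89 = 0.067
AT5G11890: ΔΔCt = (24.62−18.14) − (21.05−18.93) = 6.48 − 2.12 = 4.36; fold change = 2^-4.36 = 0.049
AT2G12447: ΔΔCt = (20.91−18.14) − (22.97−18.93) = 2.77 − 4.04 = -1.27; fold change = 2^1.27 = 2.412
AT1G63887 has the largest |ΔΔCt| = 4.67.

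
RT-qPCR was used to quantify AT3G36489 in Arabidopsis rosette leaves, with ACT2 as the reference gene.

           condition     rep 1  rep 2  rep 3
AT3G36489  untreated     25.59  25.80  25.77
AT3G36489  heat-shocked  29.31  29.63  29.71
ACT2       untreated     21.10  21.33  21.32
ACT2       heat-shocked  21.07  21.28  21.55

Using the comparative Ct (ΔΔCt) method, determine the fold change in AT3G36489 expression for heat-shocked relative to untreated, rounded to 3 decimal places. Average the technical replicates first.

0.073

Mean Ct: AT3G36489 untreated 25.720; AT3G36489 heat-shocked 29.550; ACT2 untreated 21.250; ACT2 heat-shocked 21.300
ΔCt(untreated) = 25.720 − 21.250 = 4.470
ΔCt(heat-shocked) = 29.550 − 21.300 = 8.250
ΔΔCt = 8.250 − 4.470 = 3.780
Fold change = 2^(−3.780) = 0.0728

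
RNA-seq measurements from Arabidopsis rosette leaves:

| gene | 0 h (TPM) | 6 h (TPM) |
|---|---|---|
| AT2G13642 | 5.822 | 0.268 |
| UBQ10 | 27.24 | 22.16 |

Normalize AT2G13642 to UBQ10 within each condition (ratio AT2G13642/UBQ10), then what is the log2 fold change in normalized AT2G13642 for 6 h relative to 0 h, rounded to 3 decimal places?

AT2G13642/UBQ10 (0 h) = 5.822 / 27.24 = 0.21373
AT2G13642/UBQ10 (6 h) = 0.268 / 22.16 = 0.012094
Fold change = 0.012094 / 0.21373 = 0.0566
log2(0.0566) = -4.1434

-4.143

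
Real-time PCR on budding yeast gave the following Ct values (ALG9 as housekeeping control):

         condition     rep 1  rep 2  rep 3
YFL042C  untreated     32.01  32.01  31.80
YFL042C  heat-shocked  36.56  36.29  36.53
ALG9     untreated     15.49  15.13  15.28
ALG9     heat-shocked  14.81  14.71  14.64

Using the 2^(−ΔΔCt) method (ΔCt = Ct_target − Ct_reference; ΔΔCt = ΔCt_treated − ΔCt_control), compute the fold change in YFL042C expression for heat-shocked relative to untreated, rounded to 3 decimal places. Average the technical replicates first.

Mean Ct: YFL042C untreated 31.940; YFL042C heat-shocked 36.460; ALG9 untreated 15.300; ALG9 heat-shocked 14.720
ΔCt(untreated) = 31.940 − 15.300 = 16.640
ΔCt(heat-shocked) = 36.460 − 14.720 = 21.740
ΔΔCt = 21.740 − 16.640 = 5.100
Fold change = 2^(−5.100) = 0.0292

0.029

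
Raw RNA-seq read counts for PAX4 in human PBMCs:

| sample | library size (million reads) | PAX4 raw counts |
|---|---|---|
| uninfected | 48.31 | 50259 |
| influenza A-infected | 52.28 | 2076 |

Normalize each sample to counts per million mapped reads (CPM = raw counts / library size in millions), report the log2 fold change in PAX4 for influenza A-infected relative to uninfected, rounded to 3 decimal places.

CPM(uninfected) = 50259 / 48.31 = 1040.3436
CPM(influenza A-infected) = 2076 / 52.28 = 39.7093
Fold change = 39.7093 / 1040.3436 = 0.03817
log2(0.03817) = -4.7114

-4.711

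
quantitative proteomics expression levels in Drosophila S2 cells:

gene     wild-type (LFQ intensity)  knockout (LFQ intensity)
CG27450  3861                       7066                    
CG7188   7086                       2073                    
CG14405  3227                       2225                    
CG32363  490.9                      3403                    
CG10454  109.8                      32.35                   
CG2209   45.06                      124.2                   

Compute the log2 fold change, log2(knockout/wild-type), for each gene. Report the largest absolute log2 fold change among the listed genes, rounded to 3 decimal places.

2.793

log2(7066/3861) = 0.872  (CG27450)
log2(2073/7086) = -1.773  (CG7188)
log2(2225/3227) = -0.536  (CG14405)
log2(3403/490.9) = 2.793  (CG32363)
log2(32.35/109.8) = -1.763  (CG10454)
log2(124.2/45.06) = 1.463  (CG2209)
The largest magnitude belongs to CG32363.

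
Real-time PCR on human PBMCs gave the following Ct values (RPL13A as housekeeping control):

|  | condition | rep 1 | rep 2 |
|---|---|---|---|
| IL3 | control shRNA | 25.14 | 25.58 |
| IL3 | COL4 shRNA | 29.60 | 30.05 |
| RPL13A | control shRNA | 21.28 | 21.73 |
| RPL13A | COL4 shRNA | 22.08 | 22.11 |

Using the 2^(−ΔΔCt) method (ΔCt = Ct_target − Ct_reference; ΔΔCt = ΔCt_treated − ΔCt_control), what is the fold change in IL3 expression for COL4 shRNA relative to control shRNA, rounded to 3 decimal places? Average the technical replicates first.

Mean Ct: IL3 control shRNA 25.360; IL3 COL4 shRNA 29.825; RPL13A control shRNA 21.505; RPL13A COL4 shRNA 22.095
ΔCt(control shRNA) = 25.360 − 21.505 = 3.855
ΔCt(COL4 shRNA) = 29.825 − 22.095 = 7.730
ΔΔCt = 7.730 − 3.855 = 3.875
Fold change = 2^(−3.875) = 0.0682

0.068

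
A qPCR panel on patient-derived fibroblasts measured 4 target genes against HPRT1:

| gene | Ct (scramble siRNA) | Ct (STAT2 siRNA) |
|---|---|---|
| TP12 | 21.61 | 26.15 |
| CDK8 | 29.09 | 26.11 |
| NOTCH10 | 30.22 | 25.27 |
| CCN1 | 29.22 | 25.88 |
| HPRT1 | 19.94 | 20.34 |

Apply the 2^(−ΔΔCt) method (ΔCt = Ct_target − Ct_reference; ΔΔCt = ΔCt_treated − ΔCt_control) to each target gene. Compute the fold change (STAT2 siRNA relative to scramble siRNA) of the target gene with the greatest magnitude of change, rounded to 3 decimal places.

TP12: ΔΔCt = (26.15−20.34) − (21.61−19.94) = 5.81 − 1.67 = 4.14; fold change = 2^-4.14 = 0.057
CDK8: ΔΔCt = (26.11−20.34) − (29.09−19.94) = 5.77 − 9.15 = -3.38; fold change = 2^3.38 = 10.411
NOTCH10: ΔΔCt = (25.27−20.34) − (30.22−19.94) = 4.93 − 10.28 = -5.35; fold change = 2^5.35 = 40.786
CCN1: ΔΔCt = (25.88−20.34) − (29.22−19.94) = 5.54 − 9.28 = -3.74; fold change = 2^3.74 = 13.361
NOTCH10 has the largest |ΔΔCt| = 5.35.

40.786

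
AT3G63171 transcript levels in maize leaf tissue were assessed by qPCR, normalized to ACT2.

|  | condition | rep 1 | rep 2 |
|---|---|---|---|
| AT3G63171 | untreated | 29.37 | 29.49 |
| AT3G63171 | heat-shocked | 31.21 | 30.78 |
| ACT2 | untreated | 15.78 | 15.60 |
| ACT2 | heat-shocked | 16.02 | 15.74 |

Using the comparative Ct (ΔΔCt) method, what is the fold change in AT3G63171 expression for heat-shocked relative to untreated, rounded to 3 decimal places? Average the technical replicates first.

0.386

Mean Ct: AT3G63171 untreated 29.430; AT3G63171 heat-shocked 30.995; ACT2 untreated 15.690; ACT2 heat-shocked 15.880
ΔCt(untreated) = 29.430 − 15.690 = 13.740
ΔCt(heat-shocked) = 30.995 − 15.880 = 15.115
ΔΔCt = 15.115 − 13.740 = 1.375
Fold change = 2^(−1.375) = 0.3856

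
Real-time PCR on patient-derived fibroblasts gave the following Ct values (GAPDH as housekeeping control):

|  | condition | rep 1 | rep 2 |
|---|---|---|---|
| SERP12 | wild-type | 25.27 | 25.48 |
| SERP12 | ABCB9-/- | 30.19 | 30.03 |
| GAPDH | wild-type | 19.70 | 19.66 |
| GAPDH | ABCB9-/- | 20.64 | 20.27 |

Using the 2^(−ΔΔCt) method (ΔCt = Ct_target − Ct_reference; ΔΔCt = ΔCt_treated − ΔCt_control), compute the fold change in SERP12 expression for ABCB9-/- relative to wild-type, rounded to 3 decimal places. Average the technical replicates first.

0.064

Mean Ct: SERP12 wild-type 25.375; SERP12 ABCB9-/- 30.110; GAPDH wild-type 19.680; GAPDH ABCB9-/- 20.455
ΔCt(wild-type) = 25.375 − 19.680 = 5.695
ΔCt(ABCB9-/-) = 30.110 − 20.455 = 9.655
ΔΔCt = 9.655 − 5.695 = 3.960
Fold change = 2^(−3.960) = 0.0643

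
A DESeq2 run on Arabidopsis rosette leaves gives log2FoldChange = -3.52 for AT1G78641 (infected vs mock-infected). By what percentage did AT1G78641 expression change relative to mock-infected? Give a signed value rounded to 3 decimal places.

Fold change = 2^(-3.52) = 0.0872
Percent change = (FC − 1) × 100% = (0.0872 − 1) × 100 = -91.283%

-91.283%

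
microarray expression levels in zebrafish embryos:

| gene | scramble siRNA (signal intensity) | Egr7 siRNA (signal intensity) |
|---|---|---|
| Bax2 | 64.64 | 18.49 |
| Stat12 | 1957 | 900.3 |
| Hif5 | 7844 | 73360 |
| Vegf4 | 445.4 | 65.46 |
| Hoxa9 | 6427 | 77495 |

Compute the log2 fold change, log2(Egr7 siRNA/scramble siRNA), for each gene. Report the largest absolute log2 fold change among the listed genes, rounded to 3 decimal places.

3.592

log2(18.49/64.64) = -1.806  (Bax2)
log2(900.3/1957) = -1.120  (Stat12)
log2(73360/7844) = 3.225  (Hif5)
log2(65.46/445.4) = -2.766  (Vegf4)
log2(77495/6427) = 3.592  (Hoxa9)
The largest magnitude belongs to Hoxa9.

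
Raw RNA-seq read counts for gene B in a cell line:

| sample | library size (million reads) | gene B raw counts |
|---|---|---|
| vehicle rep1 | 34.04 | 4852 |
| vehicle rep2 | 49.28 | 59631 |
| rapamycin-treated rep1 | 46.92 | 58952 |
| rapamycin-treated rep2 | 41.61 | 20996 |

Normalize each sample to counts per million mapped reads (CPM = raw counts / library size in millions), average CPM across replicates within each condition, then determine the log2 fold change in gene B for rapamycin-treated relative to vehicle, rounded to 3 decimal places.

0.381

CPM(vehicle rep1) = 4852 / 34.04 = 142.5382
CPM(vehicle rep2) = 59631 / 49.28 = 1210.0446
CPM(rapamycin-treated rep1) = 58952 / 46.92 = 1256.4365
CPM(rapamycin-treated rep2) = 20996 / 41.61 = 504.5902
mean CPM(vehicle) = 676.2914; mean CPM(rapamycin-treated) = 880.5134
Fold change = 880.5134 / 676.2914 = 1.30197
log2(1.30197) = 0.3807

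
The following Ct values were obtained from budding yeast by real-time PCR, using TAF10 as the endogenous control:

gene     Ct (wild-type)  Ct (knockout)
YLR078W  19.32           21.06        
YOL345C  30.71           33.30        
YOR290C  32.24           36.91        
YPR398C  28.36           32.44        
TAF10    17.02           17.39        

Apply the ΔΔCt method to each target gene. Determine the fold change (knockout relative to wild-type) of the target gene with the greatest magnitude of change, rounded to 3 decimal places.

YLR078W: ΔΔCt = (21.06−17.39) − (19.32−17.02) = 3.67 − 2.30 = 1.37; fold change = 2^-1.37 = 0.387
YOL345C: ΔΔCt = (33.30−17.39) − (30.71−17.02) = 15.91 − 13.69 = 2.22; fold change = 2^-2.22 = 0.215
YOR290C: ΔΔCt = (36.91−17.39) − (32.24−17.02) = 19.52 − 15.22 = 4.30; fold change = 2^-4.30 = 0.051
YPR398C: ΔΔCt = (32.44−17.39) − (28.36−17.02) = 15.05 − 11.34 = 3.71; fold change = 2^-3.71 = 0.076
YOR290C has the largest |ΔΔCt| = 4.30.

0.051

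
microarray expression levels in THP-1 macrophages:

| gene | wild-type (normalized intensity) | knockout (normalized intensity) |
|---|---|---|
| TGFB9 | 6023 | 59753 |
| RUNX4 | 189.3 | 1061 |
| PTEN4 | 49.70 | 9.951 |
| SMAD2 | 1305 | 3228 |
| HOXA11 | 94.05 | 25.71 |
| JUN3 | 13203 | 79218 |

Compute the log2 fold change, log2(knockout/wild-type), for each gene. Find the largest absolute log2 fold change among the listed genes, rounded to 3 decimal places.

3.310

log2(59753/6023) = 3.310  (TGFB9)
log2(1061/189.3) = 2.487  (RUNX4)
log2(9.951/49.70) = -2.320  (PTEN4)
log2(3228/1305) = 1.307  (SMAD2)
log2(25.71/94.05) = -1.871  (HOXA11)
log2(79218/13203) = 2.585  (JUN3)
The largest magnitude belongs to TGFB9.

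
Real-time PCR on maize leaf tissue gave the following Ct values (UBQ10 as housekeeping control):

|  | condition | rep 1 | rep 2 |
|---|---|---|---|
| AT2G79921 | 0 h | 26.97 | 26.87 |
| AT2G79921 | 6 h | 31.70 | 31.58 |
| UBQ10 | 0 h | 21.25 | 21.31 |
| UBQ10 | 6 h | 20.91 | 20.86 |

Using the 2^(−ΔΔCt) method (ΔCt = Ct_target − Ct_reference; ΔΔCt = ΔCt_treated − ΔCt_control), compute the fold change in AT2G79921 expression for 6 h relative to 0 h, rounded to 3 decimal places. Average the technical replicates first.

0.029

Mean Ct: AT2G79921 0 h 26.920; AT2G79921 6 h 31.640; UBQ10 0 h 21.280; UBQ10 6 h 20.885
ΔCt(0 h) = 26.920 − 21.280 = 5.640
ΔCt(6 h) = 31.640 − 20.885 = 10.755
ΔΔCt = 10.755 − 5.640 = 5.115
Fold change = 2^(−5.115) = 0.0289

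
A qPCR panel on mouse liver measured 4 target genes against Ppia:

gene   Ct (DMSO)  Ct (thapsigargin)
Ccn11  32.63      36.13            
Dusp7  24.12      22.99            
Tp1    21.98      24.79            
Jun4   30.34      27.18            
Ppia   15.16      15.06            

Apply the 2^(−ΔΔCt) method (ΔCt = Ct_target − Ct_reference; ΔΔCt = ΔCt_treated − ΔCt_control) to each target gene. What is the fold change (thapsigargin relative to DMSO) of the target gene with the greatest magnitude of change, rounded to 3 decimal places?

0.082

Ccn11: ΔΔCt = (36.13−15.06) − (32.63−15.16) = 21.07 − 17.47 = 3.60; fold change = 2^-3.60 = 0.082
Dusp7: ΔΔCt = (22.99−15.06) − (24.12−15.16) = 7.93 − 8.96 = -1.03; fold change = 2^1.03 = 2.042
Tp1: ΔΔCt = (24.79−15.06) − (21.98−15.16) = 9.73 − 6.82 = 2.91; fold change = 2^-2.91 = 0.133
Jun4: ΔΔCt = (27.18−15.06) − (30.34−15.16) = 12.12 − 15.18 = -3.06; fold change = 2^3.06 = 8.340
Ccn11 has the largest |ΔΔCt| = 3.60.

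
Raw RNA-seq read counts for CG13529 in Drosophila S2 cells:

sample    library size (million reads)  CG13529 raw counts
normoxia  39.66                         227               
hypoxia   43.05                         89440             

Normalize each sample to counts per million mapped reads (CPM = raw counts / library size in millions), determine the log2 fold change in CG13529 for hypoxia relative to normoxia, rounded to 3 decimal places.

CPM(normoxia) = 227 / 39.66 = 5.7237
CPM(hypoxia) = 89440 / 43.05 = 2077.5842
Fold change = 2077.5842 / 5.7237 = 362.98233
log2(362.98233) = 8.5038

8.504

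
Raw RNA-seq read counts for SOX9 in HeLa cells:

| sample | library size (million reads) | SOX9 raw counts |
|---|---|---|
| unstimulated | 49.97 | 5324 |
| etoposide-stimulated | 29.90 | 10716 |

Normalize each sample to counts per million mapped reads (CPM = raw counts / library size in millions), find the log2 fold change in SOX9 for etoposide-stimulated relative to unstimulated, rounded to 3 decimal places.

1.750

CPM(unstimulated) = 5324 / 49.97 = 106.5439
CPM(etoposide-stimulated) = 10716 / 29.90 = 358.3946
Fold change = 358.3946 / 106.5439 = 3.36382
log2(3.36382) = 1.7501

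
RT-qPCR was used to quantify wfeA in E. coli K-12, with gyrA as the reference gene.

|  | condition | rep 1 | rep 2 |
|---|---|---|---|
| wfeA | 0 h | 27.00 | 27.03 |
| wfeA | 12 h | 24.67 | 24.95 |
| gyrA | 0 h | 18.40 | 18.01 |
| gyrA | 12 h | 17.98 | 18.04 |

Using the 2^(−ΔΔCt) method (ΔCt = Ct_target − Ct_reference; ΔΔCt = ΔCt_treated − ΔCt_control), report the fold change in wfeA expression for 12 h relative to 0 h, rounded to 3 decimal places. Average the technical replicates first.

4.028

Mean Ct: wfeA 0 h 27.015; wfeA 12 h 24.810; gyrA 0 h 18.205; gyrA 12 h 18.010
ΔCt(0 h) = 27.015 − 18.205 = 8.810
ΔCt(12 h) = 24.810 − 18.010 = 6.800
ΔΔCt = 6.800 − 8.810 = -2.010
Fold change = 2^(−(-2.010)) = 2^2.010 = 4.0278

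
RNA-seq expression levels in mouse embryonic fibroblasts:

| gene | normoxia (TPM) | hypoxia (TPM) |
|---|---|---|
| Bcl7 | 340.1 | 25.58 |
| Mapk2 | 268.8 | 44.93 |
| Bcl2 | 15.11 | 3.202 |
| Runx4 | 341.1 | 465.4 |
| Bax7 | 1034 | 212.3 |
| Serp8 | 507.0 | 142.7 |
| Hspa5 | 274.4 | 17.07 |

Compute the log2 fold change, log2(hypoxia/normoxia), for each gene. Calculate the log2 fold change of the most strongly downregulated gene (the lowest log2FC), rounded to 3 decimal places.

-4.007

log2(25.58/340.1) = -3.733  (Bcl7)
log2(44.93/268.8) = -2.581  (Mapk2)
log2(3.202/15.11) = -2.238  (Bcl2)
log2(465.4/341.1) = 0.448  (Runx4)
log2(212.3/1034) = -2.284  (Bax7)
log2(142.7/507.0) = -1.829  (Serp8)
log2(17.07/274.4) = -4.007  (Hspa5)
Hspa5 is most strongly downregulated.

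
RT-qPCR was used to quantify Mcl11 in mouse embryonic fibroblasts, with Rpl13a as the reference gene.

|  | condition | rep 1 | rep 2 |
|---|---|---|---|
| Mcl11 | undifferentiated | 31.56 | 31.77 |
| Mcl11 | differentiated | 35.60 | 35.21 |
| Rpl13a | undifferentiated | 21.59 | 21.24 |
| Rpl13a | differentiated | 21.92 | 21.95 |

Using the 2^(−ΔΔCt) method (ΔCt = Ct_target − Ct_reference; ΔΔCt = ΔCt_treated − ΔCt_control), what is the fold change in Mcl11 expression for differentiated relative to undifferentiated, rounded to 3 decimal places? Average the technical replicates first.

Mean Ct: Mcl11 undifferentiated 31.665; Mcl11 differentiated 35.405; Rpl13a undifferentiated 21.415; Rpl13a differentiated 21.935
ΔCt(undifferentiated) = 31.665 − 21.415 = 10.250
ΔCt(differentiated) = 35.405 − 21.935 = 13.470
ΔΔCt = 13.470 − 10.250 = 3.220
Fold change = 2^(−3.220) = 0.1073

0.107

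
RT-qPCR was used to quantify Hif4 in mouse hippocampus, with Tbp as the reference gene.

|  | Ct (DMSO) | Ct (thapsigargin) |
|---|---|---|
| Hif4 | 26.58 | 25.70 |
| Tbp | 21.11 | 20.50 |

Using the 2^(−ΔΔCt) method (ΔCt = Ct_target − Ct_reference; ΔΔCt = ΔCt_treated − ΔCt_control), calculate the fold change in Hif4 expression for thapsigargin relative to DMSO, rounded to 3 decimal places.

ΔCt(DMSO) = 26.580 − 21.110 = 5.470
ΔCt(thapsigargin) = 25.700 − 20.500 = 5.200
ΔΔCt = 5.200 − 5.470 = -0.270
Fold change = 2^(−(-0.270)) = 2^0.270 = 1.2058

1.206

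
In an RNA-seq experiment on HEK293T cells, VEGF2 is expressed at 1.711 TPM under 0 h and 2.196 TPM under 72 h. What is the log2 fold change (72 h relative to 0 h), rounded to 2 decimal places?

Fold change = 2.196 / 1.711 = 1.2835
log2(1.2835) = 0.360

0.36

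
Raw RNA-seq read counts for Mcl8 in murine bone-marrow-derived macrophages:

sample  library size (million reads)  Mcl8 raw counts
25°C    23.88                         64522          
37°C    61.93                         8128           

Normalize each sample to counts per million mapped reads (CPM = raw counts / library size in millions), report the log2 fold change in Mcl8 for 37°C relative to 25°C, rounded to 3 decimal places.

-4.364

CPM(25°C) = 64522 / 23.88 = 2701.9263
CPM(37°C) = 8128 / 61.93 = 131.2450
Fold change = 131.2450 / 2701.9263 = 0.04857
log2(0.04857) = -4.3637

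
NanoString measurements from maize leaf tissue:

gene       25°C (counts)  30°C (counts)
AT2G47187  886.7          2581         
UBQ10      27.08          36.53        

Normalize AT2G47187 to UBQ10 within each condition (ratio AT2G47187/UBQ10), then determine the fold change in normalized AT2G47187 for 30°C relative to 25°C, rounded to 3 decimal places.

2.158

AT2G47187/UBQ10 (25°C) = 886.7 / 27.08 = 32.744
AT2G47187/UBQ10 (30°C) = 2581 / 36.53 = 70.654
Fold change = 70.654 / 32.744 = 2.1578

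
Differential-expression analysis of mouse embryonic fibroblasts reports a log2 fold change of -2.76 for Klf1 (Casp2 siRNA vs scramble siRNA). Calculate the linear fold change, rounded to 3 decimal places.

Fold change = 2^(-2.76) = 0.1476
That is, Klf1 drops to 14.8% of the scramble siRNA level.

0.148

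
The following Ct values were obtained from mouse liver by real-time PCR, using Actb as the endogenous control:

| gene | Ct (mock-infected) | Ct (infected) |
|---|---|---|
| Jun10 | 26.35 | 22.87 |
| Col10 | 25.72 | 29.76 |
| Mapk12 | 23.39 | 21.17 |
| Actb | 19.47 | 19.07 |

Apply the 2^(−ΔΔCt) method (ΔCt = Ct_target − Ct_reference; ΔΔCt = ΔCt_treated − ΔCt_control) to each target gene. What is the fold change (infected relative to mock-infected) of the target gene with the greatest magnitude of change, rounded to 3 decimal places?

Jun10: ΔΔCt = (22.87−19.07) − (26.35−19.47) = 3.80 − 6.88 = -3.08; fold change = 2^3.08 = 8.456
Col10: ΔΔCt = (29.76−19.07) − (25.72−19.47) = 10.69 − 6.25 = 4.44; fold change = 2^-4.44 = 0.046
Mapk12: ΔΔCt = (21.17−19.07) − (23.39−19.47) = 2.10 − 3.92 = -1.82; fold change = 2^1.82 = 3.531
Col10 has the largest |ΔΔCt| = 4.44.

0.046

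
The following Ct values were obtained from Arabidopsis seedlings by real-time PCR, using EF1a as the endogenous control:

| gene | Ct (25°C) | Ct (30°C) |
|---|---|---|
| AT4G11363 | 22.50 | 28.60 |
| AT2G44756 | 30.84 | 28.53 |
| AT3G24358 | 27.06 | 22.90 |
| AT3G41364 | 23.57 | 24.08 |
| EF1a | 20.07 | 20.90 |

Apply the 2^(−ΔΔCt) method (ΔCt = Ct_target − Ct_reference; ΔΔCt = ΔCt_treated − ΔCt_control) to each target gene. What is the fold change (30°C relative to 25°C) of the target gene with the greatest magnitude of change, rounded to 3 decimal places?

AT4G11363: ΔΔCt = (28.60−20.90) − (22.50−20.07) = 7.70 − 2.43 = 5.27; fold change = 2^-5.27 = 0.026
AT2G44756: ΔΔCt = (28.53−20.90) − (30.84−20.07) = 7.63 − 10.77 = -3.14; fold change = 2^3.14 = 8.815
AT3G24358: ΔΔCt = (22.90−20.90) − (27.06−20.07) = 2.00 − 6.99 = -4.99; fold change = 2^4.99 = 31.779
AT3G41364: ΔΔCt = (24.08−20.90) − (23.57−20.07) = 3.18 − 3.50 = -0.32; fold change = 2^0.32 = 1.248
AT4G11363 has the largest |ΔΔCt| = 5.27.

0.026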